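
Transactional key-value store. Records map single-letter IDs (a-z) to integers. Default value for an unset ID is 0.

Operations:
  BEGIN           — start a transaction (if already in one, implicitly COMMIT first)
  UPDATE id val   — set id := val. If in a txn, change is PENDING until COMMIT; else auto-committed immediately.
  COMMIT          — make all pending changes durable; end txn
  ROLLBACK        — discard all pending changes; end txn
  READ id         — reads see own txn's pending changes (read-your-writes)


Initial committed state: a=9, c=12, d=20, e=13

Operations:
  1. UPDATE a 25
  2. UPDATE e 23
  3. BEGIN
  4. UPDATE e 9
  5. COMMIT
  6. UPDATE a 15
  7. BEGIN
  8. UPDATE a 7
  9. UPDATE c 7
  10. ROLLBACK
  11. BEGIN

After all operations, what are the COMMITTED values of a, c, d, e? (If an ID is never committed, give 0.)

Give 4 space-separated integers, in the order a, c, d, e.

Answer: 15 12 20 9

Derivation:
Initial committed: {a=9, c=12, d=20, e=13}
Op 1: UPDATE a=25 (auto-commit; committed a=25)
Op 2: UPDATE e=23 (auto-commit; committed e=23)
Op 3: BEGIN: in_txn=True, pending={}
Op 4: UPDATE e=9 (pending; pending now {e=9})
Op 5: COMMIT: merged ['e'] into committed; committed now {a=25, c=12, d=20, e=9}
Op 6: UPDATE a=15 (auto-commit; committed a=15)
Op 7: BEGIN: in_txn=True, pending={}
Op 8: UPDATE a=7 (pending; pending now {a=7})
Op 9: UPDATE c=7 (pending; pending now {a=7, c=7})
Op 10: ROLLBACK: discarded pending ['a', 'c']; in_txn=False
Op 11: BEGIN: in_txn=True, pending={}
Final committed: {a=15, c=12, d=20, e=9}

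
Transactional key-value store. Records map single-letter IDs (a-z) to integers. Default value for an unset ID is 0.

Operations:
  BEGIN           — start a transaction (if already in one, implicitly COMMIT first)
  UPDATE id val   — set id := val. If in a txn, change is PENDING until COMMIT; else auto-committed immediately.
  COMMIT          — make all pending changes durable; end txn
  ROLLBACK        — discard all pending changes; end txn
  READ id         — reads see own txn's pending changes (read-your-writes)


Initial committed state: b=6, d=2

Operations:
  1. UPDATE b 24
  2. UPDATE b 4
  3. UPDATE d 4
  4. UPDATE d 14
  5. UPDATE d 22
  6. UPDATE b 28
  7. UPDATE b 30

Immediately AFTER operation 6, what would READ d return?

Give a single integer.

Answer: 22

Derivation:
Initial committed: {b=6, d=2}
Op 1: UPDATE b=24 (auto-commit; committed b=24)
Op 2: UPDATE b=4 (auto-commit; committed b=4)
Op 3: UPDATE d=4 (auto-commit; committed d=4)
Op 4: UPDATE d=14 (auto-commit; committed d=14)
Op 5: UPDATE d=22 (auto-commit; committed d=22)
Op 6: UPDATE b=28 (auto-commit; committed b=28)
After op 6: visible(d) = 22 (pending={}, committed={b=28, d=22})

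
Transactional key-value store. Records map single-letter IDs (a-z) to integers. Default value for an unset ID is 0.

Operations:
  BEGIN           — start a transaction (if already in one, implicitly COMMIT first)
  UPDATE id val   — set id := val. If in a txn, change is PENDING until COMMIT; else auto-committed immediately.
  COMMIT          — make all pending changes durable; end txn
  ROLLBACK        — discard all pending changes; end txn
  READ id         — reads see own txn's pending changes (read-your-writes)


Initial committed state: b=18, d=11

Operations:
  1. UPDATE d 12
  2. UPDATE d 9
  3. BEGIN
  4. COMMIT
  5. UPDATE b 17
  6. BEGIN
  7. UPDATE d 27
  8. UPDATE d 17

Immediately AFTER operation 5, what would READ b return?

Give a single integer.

Answer: 17

Derivation:
Initial committed: {b=18, d=11}
Op 1: UPDATE d=12 (auto-commit; committed d=12)
Op 2: UPDATE d=9 (auto-commit; committed d=9)
Op 3: BEGIN: in_txn=True, pending={}
Op 4: COMMIT: merged [] into committed; committed now {b=18, d=9}
Op 5: UPDATE b=17 (auto-commit; committed b=17)
After op 5: visible(b) = 17 (pending={}, committed={b=17, d=9})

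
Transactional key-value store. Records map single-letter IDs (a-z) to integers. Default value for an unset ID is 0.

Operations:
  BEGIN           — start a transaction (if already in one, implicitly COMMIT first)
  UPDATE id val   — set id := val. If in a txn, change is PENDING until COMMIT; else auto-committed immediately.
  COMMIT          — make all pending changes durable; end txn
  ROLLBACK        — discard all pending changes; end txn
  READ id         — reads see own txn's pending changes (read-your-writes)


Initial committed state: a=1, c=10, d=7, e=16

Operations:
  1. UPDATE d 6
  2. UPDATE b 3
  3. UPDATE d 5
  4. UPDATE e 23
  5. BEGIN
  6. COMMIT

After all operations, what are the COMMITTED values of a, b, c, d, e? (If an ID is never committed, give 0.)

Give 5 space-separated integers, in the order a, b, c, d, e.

Initial committed: {a=1, c=10, d=7, e=16}
Op 1: UPDATE d=6 (auto-commit; committed d=6)
Op 2: UPDATE b=3 (auto-commit; committed b=3)
Op 3: UPDATE d=5 (auto-commit; committed d=5)
Op 4: UPDATE e=23 (auto-commit; committed e=23)
Op 5: BEGIN: in_txn=True, pending={}
Op 6: COMMIT: merged [] into committed; committed now {a=1, b=3, c=10, d=5, e=23}
Final committed: {a=1, b=3, c=10, d=5, e=23}

Answer: 1 3 10 5 23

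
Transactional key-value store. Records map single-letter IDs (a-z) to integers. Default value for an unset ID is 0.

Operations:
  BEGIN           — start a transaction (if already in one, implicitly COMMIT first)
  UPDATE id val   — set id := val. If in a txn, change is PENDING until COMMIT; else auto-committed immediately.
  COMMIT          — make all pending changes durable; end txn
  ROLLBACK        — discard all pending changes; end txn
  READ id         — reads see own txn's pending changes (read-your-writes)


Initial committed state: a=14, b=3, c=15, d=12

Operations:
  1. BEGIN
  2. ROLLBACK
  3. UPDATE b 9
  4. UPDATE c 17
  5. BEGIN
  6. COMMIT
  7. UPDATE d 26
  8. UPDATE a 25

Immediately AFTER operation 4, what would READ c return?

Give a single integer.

Answer: 17

Derivation:
Initial committed: {a=14, b=3, c=15, d=12}
Op 1: BEGIN: in_txn=True, pending={}
Op 2: ROLLBACK: discarded pending []; in_txn=False
Op 3: UPDATE b=9 (auto-commit; committed b=9)
Op 4: UPDATE c=17 (auto-commit; committed c=17)
After op 4: visible(c) = 17 (pending={}, committed={a=14, b=9, c=17, d=12})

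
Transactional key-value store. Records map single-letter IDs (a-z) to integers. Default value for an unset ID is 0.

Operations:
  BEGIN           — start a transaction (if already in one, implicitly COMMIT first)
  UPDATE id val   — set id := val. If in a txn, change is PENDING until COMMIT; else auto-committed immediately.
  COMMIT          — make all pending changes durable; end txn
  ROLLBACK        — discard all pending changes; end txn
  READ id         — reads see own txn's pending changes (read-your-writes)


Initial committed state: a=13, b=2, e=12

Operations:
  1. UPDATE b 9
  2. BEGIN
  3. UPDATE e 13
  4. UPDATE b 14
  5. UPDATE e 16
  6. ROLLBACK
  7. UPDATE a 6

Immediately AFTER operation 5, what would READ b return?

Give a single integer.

Initial committed: {a=13, b=2, e=12}
Op 1: UPDATE b=9 (auto-commit; committed b=9)
Op 2: BEGIN: in_txn=True, pending={}
Op 3: UPDATE e=13 (pending; pending now {e=13})
Op 4: UPDATE b=14 (pending; pending now {b=14, e=13})
Op 5: UPDATE e=16 (pending; pending now {b=14, e=16})
After op 5: visible(b) = 14 (pending={b=14, e=16}, committed={a=13, b=9, e=12})

Answer: 14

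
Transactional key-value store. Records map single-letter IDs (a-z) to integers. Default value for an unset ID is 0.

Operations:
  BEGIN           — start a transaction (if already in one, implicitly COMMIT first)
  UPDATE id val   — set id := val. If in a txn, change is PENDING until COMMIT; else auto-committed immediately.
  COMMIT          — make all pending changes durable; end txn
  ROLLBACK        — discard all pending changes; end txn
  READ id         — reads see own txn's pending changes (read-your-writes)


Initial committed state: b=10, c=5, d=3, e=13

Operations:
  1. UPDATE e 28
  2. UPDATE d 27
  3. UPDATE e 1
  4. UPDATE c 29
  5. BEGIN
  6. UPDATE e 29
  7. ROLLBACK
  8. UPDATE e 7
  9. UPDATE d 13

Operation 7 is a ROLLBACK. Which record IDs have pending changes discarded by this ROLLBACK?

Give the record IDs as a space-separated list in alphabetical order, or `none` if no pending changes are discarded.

Initial committed: {b=10, c=5, d=3, e=13}
Op 1: UPDATE e=28 (auto-commit; committed e=28)
Op 2: UPDATE d=27 (auto-commit; committed d=27)
Op 3: UPDATE e=1 (auto-commit; committed e=1)
Op 4: UPDATE c=29 (auto-commit; committed c=29)
Op 5: BEGIN: in_txn=True, pending={}
Op 6: UPDATE e=29 (pending; pending now {e=29})
Op 7: ROLLBACK: discarded pending ['e']; in_txn=False
Op 8: UPDATE e=7 (auto-commit; committed e=7)
Op 9: UPDATE d=13 (auto-commit; committed d=13)
ROLLBACK at op 7 discards: ['e']

Answer: e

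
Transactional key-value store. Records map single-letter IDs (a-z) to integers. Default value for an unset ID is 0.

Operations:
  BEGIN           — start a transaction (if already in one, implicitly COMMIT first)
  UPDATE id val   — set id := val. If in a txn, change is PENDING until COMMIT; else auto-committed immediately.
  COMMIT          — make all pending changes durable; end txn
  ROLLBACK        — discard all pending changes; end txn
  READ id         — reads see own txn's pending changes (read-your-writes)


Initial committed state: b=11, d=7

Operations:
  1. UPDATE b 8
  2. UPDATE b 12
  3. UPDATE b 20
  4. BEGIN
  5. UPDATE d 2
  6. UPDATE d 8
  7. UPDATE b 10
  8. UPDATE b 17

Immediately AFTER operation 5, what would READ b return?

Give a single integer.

Initial committed: {b=11, d=7}
Op 1: UPDATE b=8 (auto-commit; committed b=8)
Op 2: UPDATE b=12 (auto-commit; committed b=12)
Op 3: UPDATE b=20 (auto-commit; committed b=20)
Op 4: BEGIN: in_txn=True, pending={}
Op 5: UPDATE d=2 (pending; pending now {d=2})
After op 5: visible(b) = 20 (pending={d=2}, committed={b=20, d=7})

Answer: 20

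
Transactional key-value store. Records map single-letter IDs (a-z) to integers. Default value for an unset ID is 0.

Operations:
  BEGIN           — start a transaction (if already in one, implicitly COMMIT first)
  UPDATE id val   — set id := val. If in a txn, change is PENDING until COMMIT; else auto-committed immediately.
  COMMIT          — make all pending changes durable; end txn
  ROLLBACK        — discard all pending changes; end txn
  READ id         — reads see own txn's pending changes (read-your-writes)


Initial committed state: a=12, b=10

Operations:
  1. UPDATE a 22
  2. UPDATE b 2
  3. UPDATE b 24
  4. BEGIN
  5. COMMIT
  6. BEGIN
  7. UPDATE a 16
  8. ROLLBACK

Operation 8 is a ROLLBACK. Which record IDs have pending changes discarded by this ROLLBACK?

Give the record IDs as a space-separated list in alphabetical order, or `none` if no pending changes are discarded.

Initial committed: {a=12, b=10}
Op 1: UPDATE a=22 (auto-commit; committed a=22)
Op 2: UPDATE b=2 (auto-commit; committed b=2)
Op 3: UPDATE b=24 (auto-commit; committed b=24)
Op 4: BEGIN: in_txn=True, pending={}
Op 5: COMMIT: merged [] into committed; committed now {a=22, b=24}
Op 6: BEGIN: in_txn=True, pending={}
Op 7: UPDATE a=16 (pending; pending now {a=16})
Op 8: ROLLBACK: discarded pending ['a']; in_txn=False
ROLLBACK at op 8 discards: ['a']

Answer: a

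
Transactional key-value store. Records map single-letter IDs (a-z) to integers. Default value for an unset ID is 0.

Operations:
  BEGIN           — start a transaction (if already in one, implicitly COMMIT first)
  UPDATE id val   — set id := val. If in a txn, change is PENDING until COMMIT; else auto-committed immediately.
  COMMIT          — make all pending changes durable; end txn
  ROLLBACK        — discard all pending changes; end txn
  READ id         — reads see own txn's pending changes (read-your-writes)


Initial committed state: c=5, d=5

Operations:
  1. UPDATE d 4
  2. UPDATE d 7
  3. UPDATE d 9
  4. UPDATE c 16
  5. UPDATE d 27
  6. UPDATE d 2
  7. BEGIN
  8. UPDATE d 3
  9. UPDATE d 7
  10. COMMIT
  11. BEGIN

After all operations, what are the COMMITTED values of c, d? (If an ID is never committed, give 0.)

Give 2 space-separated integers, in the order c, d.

Initial committed: {c=5, d=5}
Op 1: UPDATE d=4 (auto-commit; committed d=4)
Op 2: UPDATE d=7 (auto-commit; committed d=7)
Op 3: UPDATE d=9 (auto-commit; committed d=9)
Op 4: UPDATE c=16 (auto-commit; committed c=16)
Op 5: UPDATE d=27 (auto-commit; committed d=27)
Op 6: UPDATE d=2 (auto-commit; committed d=2)
Op 7: BEGIN: in_txn=True, pending={}
Op 8: UPDATE d=3 (pending; pending now {d=3})
Op 9: UPDATE d=7 (pending; pending now {d=7})
Op 10: COMMIT: merged ['d'] into committed; committed now {c=16, d=7}
Op 11: BEGIN: in_txn=True, pending={}
Final committed: {c=16, d=7}

Answer: 16 7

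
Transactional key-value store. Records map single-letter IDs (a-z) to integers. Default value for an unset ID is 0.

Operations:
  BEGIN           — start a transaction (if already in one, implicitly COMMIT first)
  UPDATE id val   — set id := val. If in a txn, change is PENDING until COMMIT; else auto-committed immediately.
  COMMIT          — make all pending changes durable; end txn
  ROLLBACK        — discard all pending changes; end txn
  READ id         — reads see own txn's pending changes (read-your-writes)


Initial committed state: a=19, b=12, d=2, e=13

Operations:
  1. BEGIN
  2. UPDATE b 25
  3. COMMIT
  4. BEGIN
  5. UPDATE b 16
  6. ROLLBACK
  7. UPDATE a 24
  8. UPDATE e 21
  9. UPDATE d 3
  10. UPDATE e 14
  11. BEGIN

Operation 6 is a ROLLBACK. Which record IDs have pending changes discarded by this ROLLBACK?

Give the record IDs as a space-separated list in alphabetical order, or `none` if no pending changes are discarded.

Answer: b

Derivation:
Initial committed: {a=19, b=12, d=2, e=13}
Op 1: BEGIN: in_txn=True, pending={}
Op 2: UPDATE b=25 (pending; pending now {b=25})
Op 3: COMMIT: merged ['b'] into committed; committed now {a=19, b=25, d=2, e=13}
Op 4: BEGIN: in_txn=True, pending={}
Op 5: UPDATE b=16 (pending; pending now {b=16})
Op 6: ROLLBACK: discarded pending ['b']; in_txn=False
Op 7: UPDATE a=24 (auto-commit; committed a=24)
Op 8: UPDATE e=21 (auto-commit; committed e=21)
Op 9: UPDATE d=3 (auto-commit; committed d=3)
Op 10: UPDATE e=14 (auto-commit; committed e=14)
Op 11: BEGIN: in_txn=True, pending={}
ROLLBACK at op 6 discards: ['b']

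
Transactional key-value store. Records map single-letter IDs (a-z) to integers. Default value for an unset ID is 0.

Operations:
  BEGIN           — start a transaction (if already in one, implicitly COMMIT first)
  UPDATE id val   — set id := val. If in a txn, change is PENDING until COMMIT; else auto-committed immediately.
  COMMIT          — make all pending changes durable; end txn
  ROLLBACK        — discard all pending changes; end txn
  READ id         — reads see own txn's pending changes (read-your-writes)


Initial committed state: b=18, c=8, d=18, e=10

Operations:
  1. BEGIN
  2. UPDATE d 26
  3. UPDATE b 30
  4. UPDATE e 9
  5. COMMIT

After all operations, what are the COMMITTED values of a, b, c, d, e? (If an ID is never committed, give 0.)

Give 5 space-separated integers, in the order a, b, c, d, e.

Answer: 0 30 8 26 9

Derivation:
Initial committed: {b=18, c=8, d=18, e=10}
Op 1: BEGIN: in_txn=True, pending={}
Op 2: UPDATE d=26 (pending; pending now {d=26})
Op 3: UPDATE b=30 (pending; pending now {b=30, d=26})
Op 4: UPDATE e=9 (pending; pending now {b=30, d=26, e=9})
Op 5: COMMIT: merged ['b', 'd', 'e'] into committed; committed now {b=30, c=8, d=26, e=9}
Final committed: {b=30, c=8, d=26, e=9}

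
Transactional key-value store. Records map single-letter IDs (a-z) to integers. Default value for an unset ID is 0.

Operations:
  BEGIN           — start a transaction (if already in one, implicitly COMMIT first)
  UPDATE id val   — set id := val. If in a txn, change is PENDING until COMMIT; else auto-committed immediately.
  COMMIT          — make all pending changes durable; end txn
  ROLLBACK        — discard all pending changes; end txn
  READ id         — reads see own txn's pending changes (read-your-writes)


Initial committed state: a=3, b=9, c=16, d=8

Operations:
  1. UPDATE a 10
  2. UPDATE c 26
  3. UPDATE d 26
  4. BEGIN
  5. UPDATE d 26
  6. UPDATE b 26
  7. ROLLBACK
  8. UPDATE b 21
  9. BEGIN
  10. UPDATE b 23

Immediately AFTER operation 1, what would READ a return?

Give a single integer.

Initial committed: {a=3, b=9, c=16, d=8}
Op 1: UPDATE a=10 (auto-commit; committed a=10)
After op 1: visible(a) = 10 (pending={}, committed={a=10, b=9, c=16, d=8})

Answer: 10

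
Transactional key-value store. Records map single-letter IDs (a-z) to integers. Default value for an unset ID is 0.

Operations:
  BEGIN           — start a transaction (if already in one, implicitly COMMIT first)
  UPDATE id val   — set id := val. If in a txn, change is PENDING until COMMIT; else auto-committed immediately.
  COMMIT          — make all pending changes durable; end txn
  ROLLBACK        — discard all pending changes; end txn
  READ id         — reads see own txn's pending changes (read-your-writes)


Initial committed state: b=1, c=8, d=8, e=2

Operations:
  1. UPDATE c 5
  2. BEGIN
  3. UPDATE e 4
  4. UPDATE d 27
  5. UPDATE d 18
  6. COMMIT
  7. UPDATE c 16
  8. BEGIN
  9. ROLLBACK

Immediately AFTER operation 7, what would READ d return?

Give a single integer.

Initial committed: {b=1, c=8, d=8, e=2}
Op 1: UPDATE c=5 (auto-commit; committed c=5)
Op 2: BEGIN: in_txn=True, pending={}
Op 3: UPDATE e=4 (pending; pending now {e=4})
Op 4: UPDATE d=27 (pending; pending now {d=27, e=4})
Op 5: UPDATE d=18 (pending; pending now {d=18, e=4})
Op 6: COMMIT: merged ['d', 'e'] into committed; committed now {b=1, c=5, d=18, e=4}
Op 7: UPDATE c=16 (auto-commit; committed c=16)
After op 7: visible(d) = 18 (pending={}, committed={b=1, c=16, d=18, e=4})

Answer: 18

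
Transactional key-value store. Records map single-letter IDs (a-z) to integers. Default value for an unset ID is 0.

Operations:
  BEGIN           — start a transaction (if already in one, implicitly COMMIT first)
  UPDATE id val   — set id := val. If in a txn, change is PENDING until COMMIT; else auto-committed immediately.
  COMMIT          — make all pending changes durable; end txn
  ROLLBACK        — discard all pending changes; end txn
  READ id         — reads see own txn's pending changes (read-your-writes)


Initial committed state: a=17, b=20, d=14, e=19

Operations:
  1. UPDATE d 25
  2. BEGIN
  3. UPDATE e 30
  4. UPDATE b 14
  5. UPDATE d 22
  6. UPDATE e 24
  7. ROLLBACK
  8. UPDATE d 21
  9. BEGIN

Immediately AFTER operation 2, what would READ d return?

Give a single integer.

Answer: 25

Derivation:
Initial committed: {a=17, b=20, d=14, e=19}
Op 1: UPDATE d=25 (auto-commit; committed d=25)
Op 2: BEGIN: in_txn=True, pending={}
After op 2: visible(d) = 25 (pending={}, committed={a=17, b=20, d=25, e=19})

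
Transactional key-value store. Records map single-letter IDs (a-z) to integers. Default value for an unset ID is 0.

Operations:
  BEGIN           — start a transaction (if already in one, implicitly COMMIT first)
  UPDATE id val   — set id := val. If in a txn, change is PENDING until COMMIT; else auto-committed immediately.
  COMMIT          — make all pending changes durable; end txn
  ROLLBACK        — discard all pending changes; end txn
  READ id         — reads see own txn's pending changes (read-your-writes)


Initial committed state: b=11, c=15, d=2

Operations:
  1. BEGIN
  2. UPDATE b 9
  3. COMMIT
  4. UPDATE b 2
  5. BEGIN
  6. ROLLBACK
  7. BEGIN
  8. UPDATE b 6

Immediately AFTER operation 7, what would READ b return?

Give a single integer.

Answer: 2

Derivation:
Initial committed: {b=11, c=15, d=2}
Op 1: BEGIN: in_txn=True, pending={}
Op 2: UPDATE b=9 (pending; pending now {b=9})
Op 3: COMMIT: merged ['b'] into committed; committed now {b=9, c=15, d=2}
Op 4: UPDATE b=2 (auto-commit; committed b=2)
Op 5: BEGIN: in_txn=True, pending={}
Op 6: ROLLBACK: discarded pending []; in_txn=False
Op 7: BEGIN: in_txn=True, pending={}
After op 7: visible(b) = 2 (pending={}, committed={b=2, c=15, d=2})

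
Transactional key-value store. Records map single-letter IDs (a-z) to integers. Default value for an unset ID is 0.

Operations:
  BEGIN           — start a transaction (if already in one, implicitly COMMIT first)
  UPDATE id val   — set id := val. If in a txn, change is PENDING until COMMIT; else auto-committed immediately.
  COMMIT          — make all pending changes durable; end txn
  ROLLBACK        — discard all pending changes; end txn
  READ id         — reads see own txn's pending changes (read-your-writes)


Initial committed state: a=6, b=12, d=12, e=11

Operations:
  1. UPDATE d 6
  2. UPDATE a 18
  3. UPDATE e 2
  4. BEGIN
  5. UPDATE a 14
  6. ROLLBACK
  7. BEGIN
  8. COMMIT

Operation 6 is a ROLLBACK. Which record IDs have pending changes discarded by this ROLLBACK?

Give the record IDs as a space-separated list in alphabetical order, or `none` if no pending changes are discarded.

Answer: a

Derivation:
Initial committed: {a=6, b=12, d=12, e=11}
Op 1: UPDATE d=6 (auto-commit; committed d=6)
Op 2: UPDATE a=18 (auto-commit; committed a=18)
Op 3: UPDATE e=2 (auto-commit; committed e=2)
Op 4: BEGIN: in_txn=True, pending={}
Op 5: UPDATE a=14 (pending; pending now {a=14})
Op 6: ROLLBACK: discarded pending ['a']; in_txn=False
Op 7: BEGIN: in_txn=True, pending={}
Op 8: COMMIT: merged [] into committed; committed now {a=18, b=12, d=6, e=2}
ROLLBACK at op 6 discards: ['a']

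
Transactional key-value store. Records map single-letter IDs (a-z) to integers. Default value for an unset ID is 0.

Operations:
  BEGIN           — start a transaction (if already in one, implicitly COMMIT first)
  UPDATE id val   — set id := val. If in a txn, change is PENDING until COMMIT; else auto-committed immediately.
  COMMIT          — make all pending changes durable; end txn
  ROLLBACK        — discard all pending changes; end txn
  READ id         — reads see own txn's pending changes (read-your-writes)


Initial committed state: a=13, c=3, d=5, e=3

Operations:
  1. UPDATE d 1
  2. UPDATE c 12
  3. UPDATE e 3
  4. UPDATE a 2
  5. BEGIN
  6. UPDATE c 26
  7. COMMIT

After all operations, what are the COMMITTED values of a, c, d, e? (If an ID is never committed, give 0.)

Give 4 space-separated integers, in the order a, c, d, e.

Answer: 2 26 1 3

Derivation:
Initial committed: {a=13, c=3, d=5, e=3}
Op 1: UPDATE d=1 (auto-commit; committed d=1)
Op 2: UPDATE c=12 (auto-commit; committed c=12)
Op 3: UPDATE e=3 (auto-commit; committed e=3)
Op 4: UPDATE a=2 (auto-commit; committed a=2)
Op 5: BEGIN: in_txn=True, pending={}
Op 6: UPDATE c=26 (pending; pending now {c=26})
Op 7: COMMIT: merged ['c'] into committed; committed now {a=2, c=26, d=1, e=3}
Final committed: {a=2, c=26, d=1, e=3}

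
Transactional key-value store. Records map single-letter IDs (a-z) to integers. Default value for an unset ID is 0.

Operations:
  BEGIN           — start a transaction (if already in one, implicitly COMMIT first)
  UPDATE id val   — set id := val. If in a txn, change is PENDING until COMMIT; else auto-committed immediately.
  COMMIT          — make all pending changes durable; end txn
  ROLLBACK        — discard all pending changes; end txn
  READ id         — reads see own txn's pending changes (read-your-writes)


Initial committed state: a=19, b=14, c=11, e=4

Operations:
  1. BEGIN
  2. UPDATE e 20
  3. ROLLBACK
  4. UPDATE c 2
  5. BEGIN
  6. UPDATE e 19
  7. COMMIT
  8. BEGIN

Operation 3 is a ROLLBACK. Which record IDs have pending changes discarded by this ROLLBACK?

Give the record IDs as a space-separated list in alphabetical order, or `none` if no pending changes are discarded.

Answer: e

Derivation:
Initial committed: {a=19, b=14, c=11, e=4}
Op 1: BEGIN: in_txn=True, pending={}
Op 2: UPDATE e=20 (pending; pending now {e=20})
Op 3: ROLLBACK: discarded pending ['e']; in_txn=False
Op 4: UPDATE c=2 (auto-commit; committed c=2)
Op 5: BEGIN: in_txn=True, pending={}
Op 6: UPDATE e=19 (pending; pending now {e=19})
Op 7: COMMIT: merged ['e'] into committed; committed now {a=19, b=14, c=2, e=19}
Op 8: BEGIN: in_txn=True, pending={}
ROLLBACK at op 3 discards: ['e']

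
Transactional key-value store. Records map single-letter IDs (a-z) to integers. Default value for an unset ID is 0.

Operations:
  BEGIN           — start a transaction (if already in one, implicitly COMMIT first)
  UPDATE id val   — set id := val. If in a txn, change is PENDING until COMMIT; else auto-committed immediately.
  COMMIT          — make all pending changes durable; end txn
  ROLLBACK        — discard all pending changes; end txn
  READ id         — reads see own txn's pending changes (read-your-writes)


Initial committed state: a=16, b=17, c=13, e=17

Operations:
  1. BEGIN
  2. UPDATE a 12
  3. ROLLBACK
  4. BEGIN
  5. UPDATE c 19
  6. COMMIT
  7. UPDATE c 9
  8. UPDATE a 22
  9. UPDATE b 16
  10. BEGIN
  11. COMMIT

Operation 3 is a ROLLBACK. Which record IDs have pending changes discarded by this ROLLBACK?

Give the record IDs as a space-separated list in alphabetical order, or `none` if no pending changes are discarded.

Initial committed: {a=16, b=17, c=13, e=17}
Op 1: BEGIN: in_txn=True, pending={}
Op 2: UPDATE a=12 (pending; pending now {a=12})
Op 3: ROLLBACK: discarded pending ['a']; in_txn=False
Op 4: BEGIN: in_txn=True, pending={}
Op 5: UPDATE c=19 (pending; pending now {c=19})
Op 6: COMMIT: merged ['c'] into committed; committed now {a=16, b=17, c=19, e=17}
Op 7: UPDATE c=9 (auto-commit; committed c=9)
Op 8: UPDATE a=22 (auto-commit; committed a=22)
Op 9: UPDATE b=16 (auto-commit; committed b=16)
Op 10: BEGIN: in_txn=True, pending={}
Op 11: COMMIT: merged [] into committed; committed now {a=22, b=16, c=9, e=17}
ROLLBACK at op 3 discards: ['a']

Answer: a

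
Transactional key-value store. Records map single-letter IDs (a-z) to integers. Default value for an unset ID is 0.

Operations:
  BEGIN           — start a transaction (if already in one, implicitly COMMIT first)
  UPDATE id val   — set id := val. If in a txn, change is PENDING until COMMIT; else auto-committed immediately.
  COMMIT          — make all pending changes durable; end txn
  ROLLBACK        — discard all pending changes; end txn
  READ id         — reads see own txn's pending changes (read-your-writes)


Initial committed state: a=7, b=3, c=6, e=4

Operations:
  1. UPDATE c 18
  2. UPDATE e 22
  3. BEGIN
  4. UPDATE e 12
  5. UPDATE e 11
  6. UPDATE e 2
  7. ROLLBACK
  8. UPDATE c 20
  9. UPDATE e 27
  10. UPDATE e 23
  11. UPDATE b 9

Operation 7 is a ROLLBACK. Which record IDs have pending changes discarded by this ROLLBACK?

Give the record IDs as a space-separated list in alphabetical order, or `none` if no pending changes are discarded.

Answer: e

Derivation:
Initial committed: {a=7, b=3, c=6, e=4}
Op 1: UPDATE c=18 (auto-commit; committed c=18)
Op 2: UPDATE e=22 (auto-commit; committed e=22)
Op 3: BEGIN: in_txn=True, pending={}
Op 4: UPDATE e=12 (pending; pending now {e=12})
Op 5: UPDATE e=11 (pending; pending now {e=11})
Op 6: UPDATE e=2 (pending; pending now {e=2})
Op 7: ROLLBACK: discarded pending ['e']; in_txn=False
Op 8: UPDATE c=20 (auto-commit; committed c=20)
Op 9: UPDATE e=27 (auto-commit; committed e=27)
Op 10: UPDATE e=23 (auto-commit; committed e=23)
Op 11: UPDATE b=9 (auto-commit; committed b=9)
ROLLBACK at op 7 discards: ['e']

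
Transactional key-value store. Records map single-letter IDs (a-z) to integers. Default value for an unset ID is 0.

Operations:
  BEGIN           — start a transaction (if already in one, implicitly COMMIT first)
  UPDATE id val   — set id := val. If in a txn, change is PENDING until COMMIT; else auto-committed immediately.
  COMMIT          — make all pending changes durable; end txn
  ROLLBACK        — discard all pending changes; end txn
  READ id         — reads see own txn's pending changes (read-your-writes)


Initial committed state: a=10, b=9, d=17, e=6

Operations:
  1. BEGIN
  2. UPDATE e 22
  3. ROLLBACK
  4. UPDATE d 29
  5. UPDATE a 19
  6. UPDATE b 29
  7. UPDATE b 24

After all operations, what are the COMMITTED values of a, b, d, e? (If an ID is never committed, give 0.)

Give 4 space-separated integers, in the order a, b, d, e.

Initial committed: {a=10, b=9, d=17, e=6}
Op 1: BEGIN: in_txn=True, pending={}
Op 2: UPDATE e=22 (pending; pending now {e=22})
Op 3: ROLLBACK: discarded pending ['e']; in_txn=False
Op 4: UPDATE d=29 (auto-commit; committed d=29)
Op 5: UPDATE a=19 (auto-commit; committed a=19)
Op 6: UPDATE b=29 (auto-commit; committed b=29)
Op 7: UPDATE b=24 (auto-commit; committed b=24)
Final committed: {a=19, b=24, d=29, e=6}

Answer: 19 24 29 6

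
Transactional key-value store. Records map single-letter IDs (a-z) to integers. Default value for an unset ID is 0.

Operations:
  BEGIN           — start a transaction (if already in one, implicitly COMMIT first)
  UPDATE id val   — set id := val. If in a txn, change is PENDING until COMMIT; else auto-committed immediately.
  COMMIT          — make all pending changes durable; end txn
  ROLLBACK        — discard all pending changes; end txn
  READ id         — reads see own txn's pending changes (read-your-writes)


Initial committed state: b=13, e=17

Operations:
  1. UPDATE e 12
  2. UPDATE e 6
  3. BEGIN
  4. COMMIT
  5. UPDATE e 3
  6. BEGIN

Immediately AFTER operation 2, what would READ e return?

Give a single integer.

Initial committed: {b=13, e=17}
Op 1: UPDATE e=12 (auto-commit; committed e=12)
Op 2: UPDATE e=6 (auto-commit; committed e=6)
After op 2: visible(e) = 6 (pending={}, committed={b=13, e=6})

Answer: 6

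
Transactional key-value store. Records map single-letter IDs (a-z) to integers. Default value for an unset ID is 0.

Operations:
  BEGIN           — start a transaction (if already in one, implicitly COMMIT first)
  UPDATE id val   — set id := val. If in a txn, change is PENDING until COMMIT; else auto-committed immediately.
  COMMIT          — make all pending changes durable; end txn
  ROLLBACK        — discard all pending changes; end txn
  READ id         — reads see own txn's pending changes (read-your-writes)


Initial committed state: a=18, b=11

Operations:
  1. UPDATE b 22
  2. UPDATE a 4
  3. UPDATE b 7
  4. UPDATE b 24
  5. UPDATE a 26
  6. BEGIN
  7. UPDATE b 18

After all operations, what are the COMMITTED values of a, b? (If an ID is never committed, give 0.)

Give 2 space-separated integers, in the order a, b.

Answer: 26 24

Derivation:
Initial committed: {a=18, b=11}
Op 1: UPDATE b=22 (auto-commit; committed b=22)
Op 2: UPDATE a=4 (auto-commit; committed a=4)
Op 3: UPDATE b=7 (auto-commit; committed b=7)
Op 4: UPDATE b=24 (auto-commit; committed b=24)
Op 5: UPDATE a=26 (auto-commit; committed a=26)
Op 6: BEGIN: in_txn=True, pending={}
Op 7: UPDATE b=18 (pending; pending now {b=18})
Final committed: {a=26, b=24}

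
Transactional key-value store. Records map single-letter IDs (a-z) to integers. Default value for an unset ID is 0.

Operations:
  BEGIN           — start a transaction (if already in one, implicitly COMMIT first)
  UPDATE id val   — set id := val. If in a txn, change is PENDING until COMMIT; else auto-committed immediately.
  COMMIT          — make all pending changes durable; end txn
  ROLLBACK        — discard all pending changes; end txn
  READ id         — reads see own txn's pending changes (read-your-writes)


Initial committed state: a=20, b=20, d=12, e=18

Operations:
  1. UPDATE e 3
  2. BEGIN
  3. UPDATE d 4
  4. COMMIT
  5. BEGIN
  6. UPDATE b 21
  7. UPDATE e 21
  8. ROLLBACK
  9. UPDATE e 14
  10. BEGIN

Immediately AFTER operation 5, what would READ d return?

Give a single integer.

Answer: 4

Derivation:
Initial committed: {a=20, b=20, d=12, e=18}
Op 1: UPDATE e=3 (auto-commit; committed e=3)
Op 2: BEGIN: in_txn=True, pending={}
Op 3: UPDATE d=4 (pending; pending now {d=4})
Op 4: COMMIT: merged ['d'] into committed; committed now {a=20, b=20, d=4, e=3}
Op 5: BEGIN: in_txn=True, pending={}
After op 5: visible(d) = 4 (pending={}, committed={a=20, b=20, d=4, e=3})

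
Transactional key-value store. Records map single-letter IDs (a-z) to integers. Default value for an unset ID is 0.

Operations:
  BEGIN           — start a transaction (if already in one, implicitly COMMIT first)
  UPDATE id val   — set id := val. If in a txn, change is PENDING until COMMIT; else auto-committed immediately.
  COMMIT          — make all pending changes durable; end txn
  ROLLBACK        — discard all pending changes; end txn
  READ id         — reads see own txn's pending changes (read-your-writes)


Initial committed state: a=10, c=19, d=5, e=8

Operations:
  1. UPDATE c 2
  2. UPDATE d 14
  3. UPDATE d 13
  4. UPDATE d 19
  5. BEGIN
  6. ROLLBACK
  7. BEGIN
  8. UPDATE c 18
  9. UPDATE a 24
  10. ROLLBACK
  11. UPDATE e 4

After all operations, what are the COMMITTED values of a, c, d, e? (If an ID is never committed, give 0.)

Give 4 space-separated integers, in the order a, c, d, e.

Initial committed: {a=10, c=19, d=5, e=8}
Op 1: UPDATE c=2 (auto-commit; committed c=2)
Op 2: UPDATE d=14 (auto-commit; committed d=14)
Op 3: UPDATE d=13 (auto-commit; committed d=13)
Op 4: UPDATE d=19 (auto-commit; committed d=19)
Op 5: BEGIN: in_txn=True, pending={}
Op 6: ROLLBACK: discarded pending []; in_txn=False
Op 7: BEGIN: in_txn=True, pending={}
Op 8: UPDATE c=18 (pending; pending now {c=18})
Op 9: UPDATE a=24 (pending; pending now {a=24, c=18})
Op 10: ROLLBACK: discarded pending ['a', 'c']; in_txn=False
Op 11: UPDATE e=4 (auto-commit; committed e=4)
Final committed: {a=10, c=2, d=19, e=4}

Answer: 10 2 19 4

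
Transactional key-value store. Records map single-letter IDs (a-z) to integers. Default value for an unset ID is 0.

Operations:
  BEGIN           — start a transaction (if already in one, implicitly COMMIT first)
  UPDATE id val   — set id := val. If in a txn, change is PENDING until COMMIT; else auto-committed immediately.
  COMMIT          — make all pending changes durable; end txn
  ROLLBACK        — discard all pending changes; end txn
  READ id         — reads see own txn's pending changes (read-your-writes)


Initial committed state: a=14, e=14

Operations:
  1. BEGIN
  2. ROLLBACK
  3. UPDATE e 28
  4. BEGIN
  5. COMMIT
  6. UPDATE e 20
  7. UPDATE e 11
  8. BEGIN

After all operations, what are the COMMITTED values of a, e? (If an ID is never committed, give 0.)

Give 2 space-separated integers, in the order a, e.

Answer: 14 11

Derivation:
Initial committed: {a=14, e=14}
Op 1: BEGIN: in_txn=True, pending={}
Op 2: ROLLBACK: discarded pending []; in_txn=False
Op 3: UPDATE e=28 (auto-commit; committed e=28)
Op 4: BEGIN: in_txn=True, pending={}
Op 5: COMMIT: merged [] into committed; committed now {a=14, e=28}
Op 6: UPDATE e=20 (auto-commit; committed e=20)
Op 7: UPDATE e=11 (auto-commit; committed e=11)
Op 8: BEGIN: in_txn=True, pending={}
Final committed: {a=14, e=11}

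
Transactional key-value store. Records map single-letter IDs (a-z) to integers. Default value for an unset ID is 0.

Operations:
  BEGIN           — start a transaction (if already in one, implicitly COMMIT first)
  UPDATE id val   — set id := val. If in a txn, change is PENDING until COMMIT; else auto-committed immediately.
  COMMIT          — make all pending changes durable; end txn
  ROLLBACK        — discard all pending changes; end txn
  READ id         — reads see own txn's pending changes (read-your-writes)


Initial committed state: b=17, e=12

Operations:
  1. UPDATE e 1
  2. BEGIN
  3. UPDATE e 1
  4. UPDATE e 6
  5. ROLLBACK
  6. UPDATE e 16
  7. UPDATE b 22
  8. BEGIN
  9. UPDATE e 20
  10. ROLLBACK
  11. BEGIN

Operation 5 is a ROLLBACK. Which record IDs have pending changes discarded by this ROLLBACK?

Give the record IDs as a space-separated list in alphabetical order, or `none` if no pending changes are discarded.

Answer: e

Derivation:
Initial committed: {b=17, e=12}
Op 1: UPDATE e=1 (auto-commit; committed e=1)
Op 2: BEGIN: in_txn=True, pending={}
Op 3: UPDATE e=1 (pending; pending now {e=1})
Op 4: UPDATE e=6 (pending; pending now {e=6})
Op 5: ROLLBACK: discarded pending ['e']; in_txn=False
Op 6: UPDATE e=16 (auto-commit; committed e=16)
Op 7: UPDATE b=22 (auto-commit; committed b=22)
Op 8: BEGIN: in_txn=True, pending={}
Op 9: UPDATE e=20 (pending; pending now {e=20})
Op 10: ROLLBACK: discarded pending ['e']; in_txn=False
Op 11: BEGIN: in_txn=True, pending={}
ROLLBACK at op 5 discards: ['e']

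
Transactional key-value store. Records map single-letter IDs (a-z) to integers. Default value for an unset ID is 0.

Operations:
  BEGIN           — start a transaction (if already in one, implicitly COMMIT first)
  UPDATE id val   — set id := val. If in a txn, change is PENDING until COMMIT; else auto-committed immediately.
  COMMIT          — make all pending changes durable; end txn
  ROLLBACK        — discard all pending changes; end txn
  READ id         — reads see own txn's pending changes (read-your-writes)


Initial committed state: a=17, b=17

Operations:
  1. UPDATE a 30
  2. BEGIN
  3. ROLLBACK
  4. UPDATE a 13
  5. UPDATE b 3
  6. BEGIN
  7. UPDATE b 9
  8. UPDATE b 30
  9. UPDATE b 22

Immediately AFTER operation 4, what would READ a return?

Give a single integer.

Initial committed: {a=17, b=17}
Op 1: UPDATE a=30 (auto-commit; committed a=30)
Op 2: BEGIN: in_txn=True, pending={}
Op 3: ROLLBACK: discarded pending []; in_txn=False
Op 4: UPDATE a=13 (auto-commit; committed a=13)
After op 4: visible(a) = 13 (pending={}, committed={a=13, b=17})

Answer: 13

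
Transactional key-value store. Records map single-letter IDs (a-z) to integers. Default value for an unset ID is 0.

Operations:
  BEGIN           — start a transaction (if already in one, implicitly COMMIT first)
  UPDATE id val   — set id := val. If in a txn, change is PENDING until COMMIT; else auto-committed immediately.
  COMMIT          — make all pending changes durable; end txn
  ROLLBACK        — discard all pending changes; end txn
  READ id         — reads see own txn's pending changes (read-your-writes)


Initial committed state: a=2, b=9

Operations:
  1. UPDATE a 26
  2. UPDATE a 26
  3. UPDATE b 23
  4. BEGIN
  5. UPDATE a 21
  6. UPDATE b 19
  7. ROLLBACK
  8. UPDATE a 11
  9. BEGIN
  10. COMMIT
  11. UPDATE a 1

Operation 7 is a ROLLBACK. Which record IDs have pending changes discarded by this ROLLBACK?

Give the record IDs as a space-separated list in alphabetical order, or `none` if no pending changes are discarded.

Answer: a b

Derivation:
Initial committed: {a=2, b=9}
Op 1: UPDATE a=26 (auto-commit; committed a=26)
Op 2: UPDATE a=26 (auto-commit; committed a=26)
Op 3: UPDATE b=23 (auto-commit; committed b=23)
Op 4: BEGIN: in_txn=True, pending={}
Op 5: UPDATE a=21 (pending; pending now {a=21})
Op 6: UPDATE b=19 (pending; pending now {a=21, b=19})
Op 7: ROLLBACK: discarded pending ['a', 'b']; in_txn=False
Op 8: UPDATE a=11 (auto-commit; committed a=11)
Op 9: BEGIN: in_txn=True, pending={}
Op 10: COMMIT: merged [] into committed; committed now {a=11, b=23}
Op 11: UPDATE a=1 (auto-commit; committed a=1)
ROLLBACK at op 7 discards: ['a', 'b']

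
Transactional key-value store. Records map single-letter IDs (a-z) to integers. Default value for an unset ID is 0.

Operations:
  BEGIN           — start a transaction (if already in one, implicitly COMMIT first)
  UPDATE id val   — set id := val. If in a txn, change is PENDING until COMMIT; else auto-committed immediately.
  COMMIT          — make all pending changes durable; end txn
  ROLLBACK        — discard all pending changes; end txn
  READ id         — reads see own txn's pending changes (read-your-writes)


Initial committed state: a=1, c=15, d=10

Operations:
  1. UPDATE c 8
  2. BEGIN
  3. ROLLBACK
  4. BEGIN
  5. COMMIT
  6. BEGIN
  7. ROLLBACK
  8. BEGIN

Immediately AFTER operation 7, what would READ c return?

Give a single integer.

Initial committed: {a=1, c=15, d=10}
Op 1: UPDATE c=8 (auto-commit; committed c=8)
Op 2: BEGIN: in_txn=True, pending={}
Op 3: ROLLBACK: discarded pending []; in_txn=False
Op 4: BEGIN: in_txn=True, pending={}
Op 5: COMMIT: merged [] into committed; committed now {a=1, c=8, d=10}
Op 6: BEGIN: in_txn=True, pending={}
Op 7: ROLLBACK: discarded pending []; in_txn=False
After op 7: visible(c) = 8 (pending={}, committed={a=1, c=8, d=10})

Answer: 8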